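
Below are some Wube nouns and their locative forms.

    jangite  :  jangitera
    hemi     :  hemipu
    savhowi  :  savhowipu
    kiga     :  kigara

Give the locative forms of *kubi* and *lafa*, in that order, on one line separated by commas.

kubipu, lafara

The suffix is conditioned by the last vowel: -pu when the last vowel of the stem is a high vowel (*hemi*, *savhowi*); -ra when the last vowel of the stem is a non-high vowel (*jangite*, *kiga*).
*kubi*: last vowel = /i/, a high vowel → -pu → *kubipu*.
The last vowel of *lafa* is /a/, which is a non-high vowel, so the suffix is -ra, giving *lafara*.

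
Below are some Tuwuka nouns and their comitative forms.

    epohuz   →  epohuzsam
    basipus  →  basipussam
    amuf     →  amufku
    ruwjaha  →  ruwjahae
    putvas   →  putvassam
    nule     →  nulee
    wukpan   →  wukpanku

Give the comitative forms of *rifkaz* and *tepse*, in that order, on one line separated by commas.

Looking at the final sound of each stem: -sam when the stem ends in a sibilant (*epohuz*, *basipus*, *putvas*); -ku when the stem ends in a non-sibilant consonant (*amuf*, *wukpan*); -e when the stem ends in a vowel (*ruwjaha*, *nule*).
*rifkaz* — final sound /z/ (a sibilant) → -sam → *rifkazsam*.
*tepse* — final sound /e/ (a vowel) → -e → *tepsee*.

rifkazsam, tepsee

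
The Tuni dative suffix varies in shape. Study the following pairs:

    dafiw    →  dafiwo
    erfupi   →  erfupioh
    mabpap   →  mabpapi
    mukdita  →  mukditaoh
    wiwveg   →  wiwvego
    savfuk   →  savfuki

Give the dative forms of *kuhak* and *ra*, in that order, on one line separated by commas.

kuhaki, raoh

The alternation tracks the final sound of the stem — -i when the stem ends in a voiceless consonant (*mabpap*, *savfuk*); -o when the stem ends in a voiced consonant (*dafiw*, *wiwveg*); -oh when the stem ends in a vowel (*erfupi*, *mukdita*).
*kuhak* — final sound /k/ (a voiceless consonant) → -i → *kuhaki*.
*ra* — final sound /a/ (a vowel) → -oh → *raoh*.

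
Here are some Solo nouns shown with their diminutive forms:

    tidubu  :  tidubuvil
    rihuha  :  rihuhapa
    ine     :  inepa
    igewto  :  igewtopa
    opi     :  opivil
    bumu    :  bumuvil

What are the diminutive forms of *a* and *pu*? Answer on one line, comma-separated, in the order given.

apa, puvil

The suffix is conditioned by the last vowel: -vil when the last vowel of the stem is a high vowel (*tidubu*, *opi*, *bumu*); -pa when the last vowel of the stem is a non-high vowel (*rihuha*, *ine*, *igewto*).
*a*: last vowel = /a/, a non-high vowel → -pa → *apa*.
*pu*: last vowel = /u/, a high vowel → -vil → *puvil*.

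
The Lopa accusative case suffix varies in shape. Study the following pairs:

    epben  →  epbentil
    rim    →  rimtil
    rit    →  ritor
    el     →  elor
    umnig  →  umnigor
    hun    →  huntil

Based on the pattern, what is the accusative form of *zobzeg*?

Looking at the final consonant of each stem: -til when the stem ends in a nasal (*epben*, *rim*, *hun*); -or when the stem ends in a non-nasal consonant (*rit*, *el*, *umnig*).
The final consonant of *zobzeg* is /g/, which is non-nasal, so the suffix is -or, giving *zobzegor*.

zobzegor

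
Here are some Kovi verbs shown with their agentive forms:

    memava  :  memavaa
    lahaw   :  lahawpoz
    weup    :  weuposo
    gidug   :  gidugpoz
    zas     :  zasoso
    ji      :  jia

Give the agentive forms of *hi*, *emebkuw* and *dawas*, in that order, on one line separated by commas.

The pattern is voicing of the final sound: -oso when the stem ends in a voiceless consonant (*weup*, *zas*); -poz when the stem ends in a voiced consonant (*lahaw*, *gidug*); -a when the stem ends in a vowel (*memava*, *ji*).
The final sound of *hi* is /i/, which is a vowel, so the suffix is -a, giving *hia*.
*emebkuw*: final sound = /w/, a voiced consonant → -poz → *emebkuwpoz*.
The final sound of *dawas* is /s/, which is a voiceless consonant, so the suffix is -oso, giving *dawasoso*.

hia, emebkuwpoz, dawasoso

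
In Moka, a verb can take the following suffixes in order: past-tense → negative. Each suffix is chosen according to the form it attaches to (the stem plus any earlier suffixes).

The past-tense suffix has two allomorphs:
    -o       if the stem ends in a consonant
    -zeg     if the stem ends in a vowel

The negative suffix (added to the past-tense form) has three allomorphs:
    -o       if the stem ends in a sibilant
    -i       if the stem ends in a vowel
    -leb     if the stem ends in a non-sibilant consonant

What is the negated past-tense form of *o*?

*o* — final sound /o/ (a vowel) → -zeg → *ozeg*.
The final sound of the past-tense form *ozeg* is /g/, which is a non-sibilant consonant, so the negative suffix is -leb, giving *ozegleb*.

ozegleb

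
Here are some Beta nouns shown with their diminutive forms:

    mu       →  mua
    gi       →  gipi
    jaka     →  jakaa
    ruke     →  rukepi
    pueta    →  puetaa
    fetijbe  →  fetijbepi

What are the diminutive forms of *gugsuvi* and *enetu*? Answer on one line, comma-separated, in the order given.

The pattern is front/back vowel harmony: -pi when the last vowel of the stem is a front vowel (*gi*, *ruke*, *fetijbe*); -a when the last vowel of the stem is a back vowel (*mu*, *jaka*, *pueta*).
The last vowel of *gugsuvi* is /i/, which is a front vowel, so the suffix is -pi, giving *gugsuvipi*.
*enetu*: last vowel = /u/, a back vowel → -a → *enetua*.

gugsuvipi, enetua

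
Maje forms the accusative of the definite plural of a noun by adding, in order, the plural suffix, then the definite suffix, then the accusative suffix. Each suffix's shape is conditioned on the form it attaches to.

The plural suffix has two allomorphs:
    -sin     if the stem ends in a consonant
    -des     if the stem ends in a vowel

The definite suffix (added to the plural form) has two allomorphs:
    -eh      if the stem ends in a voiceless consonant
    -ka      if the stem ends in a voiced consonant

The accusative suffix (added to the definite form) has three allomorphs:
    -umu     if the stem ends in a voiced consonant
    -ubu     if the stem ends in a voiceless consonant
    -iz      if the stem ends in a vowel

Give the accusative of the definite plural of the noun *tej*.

Since the final sound of *tej* is /j/ (a consonant), it takes -sin, giving *tejsin*.
The plural form *tejsin* — final consonant /n/ (voiced) → -ka → *tejsinka*.
The final sound of the definite form *tejsinka* is /a/, which is a vowel, so the accusative suffix is -iz, giving *tejsinkaiz*.

tejsinkaiz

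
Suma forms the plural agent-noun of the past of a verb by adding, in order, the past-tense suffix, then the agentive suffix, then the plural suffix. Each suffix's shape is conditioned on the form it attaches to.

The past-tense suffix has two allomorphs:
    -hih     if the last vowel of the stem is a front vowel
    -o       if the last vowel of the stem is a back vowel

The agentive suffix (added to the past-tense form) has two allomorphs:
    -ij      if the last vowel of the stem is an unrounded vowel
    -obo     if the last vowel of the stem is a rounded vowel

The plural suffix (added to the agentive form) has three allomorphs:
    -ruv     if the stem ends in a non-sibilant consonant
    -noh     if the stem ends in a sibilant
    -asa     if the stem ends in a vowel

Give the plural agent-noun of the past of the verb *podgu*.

podguooboasa

*podgu*: last vowel = /u/, a back vowel → -o → *podguo*.
The last vowel of the past-tense form *podguo* is /o/, which is a rounded vowel, so the agentive suffix is -obo, giving *podguoobo*.
The agentive form *podguoobo*: final sound = /o/, a vowel → -asa → *podguooboasa*.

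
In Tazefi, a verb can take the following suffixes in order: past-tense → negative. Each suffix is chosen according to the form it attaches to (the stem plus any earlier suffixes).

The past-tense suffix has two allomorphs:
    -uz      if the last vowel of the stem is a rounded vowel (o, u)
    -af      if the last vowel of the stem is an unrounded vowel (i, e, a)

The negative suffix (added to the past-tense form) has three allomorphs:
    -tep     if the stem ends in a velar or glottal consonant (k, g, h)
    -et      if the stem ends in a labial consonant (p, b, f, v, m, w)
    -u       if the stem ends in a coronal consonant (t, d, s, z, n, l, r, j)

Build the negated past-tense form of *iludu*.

iluduuzu

Since the last vowel of *iludu* is /u/ (a rounded vowel), it takes -uz, giving *iluduuz*.
The past-tense form *iluduuz* — final consonant /z/ (coronal) → -u → *iluduuzu*.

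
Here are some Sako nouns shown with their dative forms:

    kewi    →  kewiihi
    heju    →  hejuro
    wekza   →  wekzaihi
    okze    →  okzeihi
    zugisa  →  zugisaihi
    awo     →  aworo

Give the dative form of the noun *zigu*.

The alternation tracks the last vowel of the stem — -ro when the last vowel of the stem is a rounded vowel (*heju*, *awo*); -ihi when the last vowel of the stem is an unrounded vowel (*kewi*, *wekza*, *okze*, *zugisa*).
Since the last vowel of *zigu* is /u/ (a rounded vowel), it takes -ro, giving *ziguro*.

ziguro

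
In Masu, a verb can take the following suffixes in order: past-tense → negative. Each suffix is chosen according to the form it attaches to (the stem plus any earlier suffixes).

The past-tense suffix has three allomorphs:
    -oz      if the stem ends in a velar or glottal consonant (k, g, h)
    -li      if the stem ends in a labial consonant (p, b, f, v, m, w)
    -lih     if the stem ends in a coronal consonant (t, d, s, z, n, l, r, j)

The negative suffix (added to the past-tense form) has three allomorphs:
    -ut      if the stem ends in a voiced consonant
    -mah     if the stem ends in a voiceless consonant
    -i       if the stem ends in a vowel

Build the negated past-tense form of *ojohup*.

*ojohup*: final consonant = /p/, labial → -li → *ojohupli*.
The past-tense form *ojohupli* — final sound /i/ (a vowel) → -i → *ojohuplii*.

ojohuplii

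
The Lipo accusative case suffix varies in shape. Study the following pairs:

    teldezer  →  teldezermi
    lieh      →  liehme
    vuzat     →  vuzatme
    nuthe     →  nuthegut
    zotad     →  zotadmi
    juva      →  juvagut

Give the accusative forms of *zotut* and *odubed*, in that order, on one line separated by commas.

The alternation tracks the final sound of the stem — -me when the stem ends in a voiceless consonant (*lieh*, *vuzat*); -mi when the stem ends in a voiced consonant (*teldezer*, *zotad*); -gut when the stem ends in a vowel (*nuthe*, *juva*).
The final sound of *zotut* is /t/, which is a voiceless consonant, so the suffix is -me, giving *zotutme*.
*odubed*: final sound = /d/, a voiced consonant → -mi → *odubedmi*.

zotutme, odubedmi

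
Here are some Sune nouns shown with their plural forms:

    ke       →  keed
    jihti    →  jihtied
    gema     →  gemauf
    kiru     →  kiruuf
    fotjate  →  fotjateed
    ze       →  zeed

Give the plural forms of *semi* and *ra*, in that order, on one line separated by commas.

semied, rauf

The pattern is front/back vowel harmony: -ed when the last vowel of the stem is a front vowel (*ke*, *jihti*, *fotjate*, *ze*); -uf when the last vowel of the stem is a back vowel (*gema*, *kiru*).
*semi*: last vowel = /i/, a front vowel → -ed → *semied*.
The last vowel of *ra* is /a/, which is a back vowel, so the suffix is -uf, giving *rauf*.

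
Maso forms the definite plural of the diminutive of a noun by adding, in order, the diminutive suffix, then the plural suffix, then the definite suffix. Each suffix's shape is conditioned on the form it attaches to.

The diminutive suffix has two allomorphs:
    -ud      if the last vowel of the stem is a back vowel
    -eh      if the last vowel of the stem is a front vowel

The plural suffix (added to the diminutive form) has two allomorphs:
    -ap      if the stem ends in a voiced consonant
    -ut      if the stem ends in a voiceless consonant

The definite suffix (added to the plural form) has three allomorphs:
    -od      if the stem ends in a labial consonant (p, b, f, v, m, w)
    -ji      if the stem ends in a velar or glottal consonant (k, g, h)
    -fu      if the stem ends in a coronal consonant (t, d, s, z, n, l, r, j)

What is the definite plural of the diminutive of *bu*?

buudapod

The last vowel of *bu* is /u/, which is a back vowel, so the diminutive suffix is -ud, giving *buud*.
The final consonant of the diminutive form *buud* is /d/, which is voiced, so the plural suffix is -ap, giving *buudap*.
The final consonant of the plural form *buudap* is /p/, which is labial, so the definite suffix is -od, giving *buudapod*.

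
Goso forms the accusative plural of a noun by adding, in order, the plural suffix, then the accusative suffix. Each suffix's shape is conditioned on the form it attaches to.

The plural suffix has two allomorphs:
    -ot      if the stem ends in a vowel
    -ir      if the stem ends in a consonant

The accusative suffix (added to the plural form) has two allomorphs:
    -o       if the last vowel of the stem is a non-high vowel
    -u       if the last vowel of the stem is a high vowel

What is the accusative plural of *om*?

omiru

*om*: final sound = /m/, a consonant → -ir → *omir*.
The plural form *omir* — last vowel /i/ (a high vowel) → -u → *omiru*.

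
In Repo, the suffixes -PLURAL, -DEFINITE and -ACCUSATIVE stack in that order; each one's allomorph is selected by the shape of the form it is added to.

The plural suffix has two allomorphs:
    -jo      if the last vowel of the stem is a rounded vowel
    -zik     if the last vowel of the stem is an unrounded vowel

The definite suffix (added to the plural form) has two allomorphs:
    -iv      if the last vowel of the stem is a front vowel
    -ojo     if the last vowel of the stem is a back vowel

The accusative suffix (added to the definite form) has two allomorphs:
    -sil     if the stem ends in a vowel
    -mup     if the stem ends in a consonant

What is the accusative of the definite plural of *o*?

*o* — last vowel /o/ (a rounded vowel) → -jo → *ojo*.
The plural form *ojo* — last vowel /o/ (a back vowel) → -ojo → *ojoojo*.
The final sound of the definite form *ojoojo* is /o/, which is a vowel, so the accusative suffix is -sil, giving *ojoojosil*.

ojoojosil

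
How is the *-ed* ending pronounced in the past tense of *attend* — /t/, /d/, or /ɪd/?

The stem *attend* ends in /t/ or /d/.
The -ed suffix is realized as /ɪd/ after /t, d/; as /t/ after other voiceless consonants; and as /d/ after other voiced sounds.
So -ed on *attend* is pronounced /ɪd/.

/ɪd/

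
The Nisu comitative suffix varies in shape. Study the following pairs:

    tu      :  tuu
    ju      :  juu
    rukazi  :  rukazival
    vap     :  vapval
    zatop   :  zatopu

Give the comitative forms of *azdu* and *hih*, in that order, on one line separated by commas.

The pattern is rounding harmony: -u when the last vowel of the stem is a rounded vowel (*tu*, *ju*, *zatop*); -val when the last vowel of the stem is an unrounded vowel (*rukazi*, *vap*).
*azdu* — last vowel /u/ (a rounded vowel) → -u → *azduu*.
*hih*: last vowel = /i/, an unrounded vowel → -val → *hihval*.

azduu, hihval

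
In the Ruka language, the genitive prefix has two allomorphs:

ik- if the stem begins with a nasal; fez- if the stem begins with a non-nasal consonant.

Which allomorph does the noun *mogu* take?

Since the first consonant of *mogu* is /m/ (a nasal), it takes ik-.

ik-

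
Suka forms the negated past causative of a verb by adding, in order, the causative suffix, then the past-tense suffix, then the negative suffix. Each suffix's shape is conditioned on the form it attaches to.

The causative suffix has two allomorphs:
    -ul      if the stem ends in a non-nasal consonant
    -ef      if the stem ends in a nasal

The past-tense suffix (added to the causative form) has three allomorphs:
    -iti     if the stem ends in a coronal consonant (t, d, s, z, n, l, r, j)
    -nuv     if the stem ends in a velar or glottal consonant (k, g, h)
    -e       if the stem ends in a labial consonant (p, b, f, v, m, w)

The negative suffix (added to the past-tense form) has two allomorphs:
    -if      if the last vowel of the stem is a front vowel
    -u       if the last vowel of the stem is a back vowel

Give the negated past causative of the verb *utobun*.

*utobun*: final consonant = /n/, a nasal → -ef → *utobunef*.
Since the final consonant of the causative form *utobunef* is /f/ (labial), it takes -e, giving *utobunefe*.
The past-tense form *utobunefe*: last vowel = /e/, a front vowel → -if → *utobunefeif*.

utobunefeif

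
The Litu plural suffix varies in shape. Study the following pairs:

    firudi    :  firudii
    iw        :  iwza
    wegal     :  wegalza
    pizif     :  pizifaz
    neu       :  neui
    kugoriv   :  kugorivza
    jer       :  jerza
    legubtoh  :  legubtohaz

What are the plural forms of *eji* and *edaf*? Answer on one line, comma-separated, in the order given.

The alternation tracks the final sound of the stem — -az when the stem ends in a voiceless consonant (*pizif*, *legubtoh*); -za when the stem ends in a voiced consonant (*iw*, *wegal*, *kugoriv*, *jer*); -i when the stem ends in a vowel (*firudi*, *neu*).
Since the final sound of *eji* is /i/ (a vowel), it takes -i, giving *ejii*.
*edaf* — final sound /f/ (a voiceless consonant) → -az → *edafaz*.

ejii, edafaz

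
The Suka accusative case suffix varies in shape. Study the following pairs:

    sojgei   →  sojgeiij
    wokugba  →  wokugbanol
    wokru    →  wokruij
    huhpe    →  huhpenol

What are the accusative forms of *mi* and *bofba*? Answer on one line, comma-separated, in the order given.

miij, bofbanol

Looking at the last vowel of each stem: -ij when the last vowel of the stem is a high vowel (*sojgei*, *wokru*); -nol when the last vowel of the stem is a non-high vowel (*wokugba*, *huhpe*).
*mi* — last vowel /i/ (a high vowel) → -ij → *miij*.
Since the last vowel of *bofba* is /a/ (a non-high vowel), it takes -nol, giving *bofbanol*.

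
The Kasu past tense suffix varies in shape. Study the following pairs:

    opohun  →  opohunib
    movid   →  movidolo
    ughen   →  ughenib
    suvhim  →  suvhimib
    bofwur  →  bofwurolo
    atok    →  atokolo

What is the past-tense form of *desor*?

desorolo

Looking at the final consonant of each stem: -ib when the stem ends in a nasal (*opohun*, *ughen*, *suvhim*); -olo when the stem ends in a non-nasal consonant (*movid*, *bofwur*, *atok*).
*desor* — final consonant /r/ (non-nasal) → -olo → *desorolo*.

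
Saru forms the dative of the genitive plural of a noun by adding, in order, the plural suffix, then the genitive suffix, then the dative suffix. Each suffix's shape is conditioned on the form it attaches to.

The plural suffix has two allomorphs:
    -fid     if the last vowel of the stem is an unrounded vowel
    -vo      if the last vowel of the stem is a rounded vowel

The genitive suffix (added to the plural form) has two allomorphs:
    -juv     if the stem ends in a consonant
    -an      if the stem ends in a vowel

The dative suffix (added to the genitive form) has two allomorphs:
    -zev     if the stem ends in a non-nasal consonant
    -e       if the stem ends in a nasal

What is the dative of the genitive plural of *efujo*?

*efujo* — last vowel /o/ (a rounded vowel) → -vo → *efujovo*.
The plural form *efujovo*: final sound = /o/, a vowel → -an → *efujovoan*.
The genitive form *efujovoan* — final consonant /n/ (a nasal) → -e → *efujovoane*.

efujovoane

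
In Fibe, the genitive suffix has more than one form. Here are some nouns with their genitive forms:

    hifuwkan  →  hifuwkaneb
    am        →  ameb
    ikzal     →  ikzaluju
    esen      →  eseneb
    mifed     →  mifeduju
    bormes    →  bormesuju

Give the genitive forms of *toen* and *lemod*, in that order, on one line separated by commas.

toeneb, lemoduju

The pattern is nasality of the final consonant: -eb when the stem ends in a nasal (*hifuwkan*, *am*, *esen*); -uju when the stem ends in a non-nasal consonant (*ikzal*, *mifed*, *bormes*).
*toen*: final consonant = /n/, a nasal → -eb → *toeneb*.
*lemod* — final consonant /d/ (non-nasal) → -uju → *lemoduju*.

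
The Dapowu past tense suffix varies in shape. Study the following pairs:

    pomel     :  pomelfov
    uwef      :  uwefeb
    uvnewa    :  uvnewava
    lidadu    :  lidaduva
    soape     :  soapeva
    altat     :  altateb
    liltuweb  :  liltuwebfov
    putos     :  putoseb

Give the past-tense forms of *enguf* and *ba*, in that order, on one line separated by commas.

The pattern is voicing of the final sound: -eb when the stem ends in a voiceless consonant (*uwef*, *altat*, *putos*); -fov when the stem ends in a voiced consonant (*pomel*, *liltuweb*); -va when the stem ends in a vowel (*uvnewa*, *lidadu*, *soape*).
*enguf*: final sound = /f/, a voiceless consonant → -eb → *engufeb*.
*ba*: final sound = /a/, a vowel → -va → *bava*.

engufeb, bava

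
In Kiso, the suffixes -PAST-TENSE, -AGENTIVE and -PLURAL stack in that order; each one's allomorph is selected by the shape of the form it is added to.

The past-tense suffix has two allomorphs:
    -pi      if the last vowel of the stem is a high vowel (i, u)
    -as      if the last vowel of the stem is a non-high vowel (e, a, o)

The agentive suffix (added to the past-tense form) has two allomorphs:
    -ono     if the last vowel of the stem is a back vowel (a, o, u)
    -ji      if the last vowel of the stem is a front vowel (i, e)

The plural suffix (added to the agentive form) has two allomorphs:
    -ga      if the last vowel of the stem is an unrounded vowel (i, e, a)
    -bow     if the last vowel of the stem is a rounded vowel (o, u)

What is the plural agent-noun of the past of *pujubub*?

pujububpijiga

Since the last vowel of *pujubub* is /u/ (a high vowel), it takes -pi, giving *pujububpi*.
The last vowel of the past-tense form *pujububpi* is /i/, which is a front vowel, so the agentive suffix is -ji, giving *pujububpiji*.
Since the last vowel of the agentive form *pujububpiji* is /i/ (an unrounded vowel), it takes -ga, giving *pujububpijiga*.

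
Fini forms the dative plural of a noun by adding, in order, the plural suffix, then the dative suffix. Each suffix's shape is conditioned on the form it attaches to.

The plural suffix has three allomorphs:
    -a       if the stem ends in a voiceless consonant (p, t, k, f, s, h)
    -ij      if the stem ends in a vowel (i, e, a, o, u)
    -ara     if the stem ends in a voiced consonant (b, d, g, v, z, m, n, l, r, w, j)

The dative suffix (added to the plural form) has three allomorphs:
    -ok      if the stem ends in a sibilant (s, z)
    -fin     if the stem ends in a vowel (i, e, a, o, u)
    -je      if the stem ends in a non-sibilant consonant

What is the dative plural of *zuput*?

zuputafin

*zuput*: final sound = /t/, a voiceless consonant → -a → *zuputa*.
The plural form *zuputa*: final sound = /a/, a vowel → -fin → *zuputafin*.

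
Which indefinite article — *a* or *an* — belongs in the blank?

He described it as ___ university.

a

The indefinite article is chosen by the initial *sound* of the following word, not its spelling.
*university* begins with the sound /juː/ (u pronounced /juː/) — a consonant sound.
So the article is *a*: He described it as a university.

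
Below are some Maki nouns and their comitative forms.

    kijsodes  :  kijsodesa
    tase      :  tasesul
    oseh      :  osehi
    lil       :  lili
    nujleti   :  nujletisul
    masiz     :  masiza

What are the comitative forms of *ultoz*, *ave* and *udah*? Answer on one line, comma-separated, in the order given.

The pattern is sibilance of the final sound: -a when the stem ends in a sibilant (*kijsodes*, *masiz*); -i when the stem ends in a non-sibilant consonant (*oseh*, *lil*); -sul when the stem ends in a vowel (*tase*, *nujleti*).
Since the final sound of *ultoz* is /z/ (a sibilant), it takes -a, giving *ultoza*.
Since the final sound of *ave* is /e/ (a vowel), it takes -sul, giving *avesul*.
*udah*: final sound = /h/, a non-sibilant consonant → -i → *udahi*.

ultoza, avesul, udahi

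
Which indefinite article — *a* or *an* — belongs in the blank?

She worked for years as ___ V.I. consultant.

The indefinite article is chosen by the initial *sound* of the following word, not its spelling.
The initialism *V.I.* is read letter by letter; the first letter, V, is pronounced /viː/, which begins with a consonant sound.
So the article is *a*: She worked for years as a V.I. consultant.

a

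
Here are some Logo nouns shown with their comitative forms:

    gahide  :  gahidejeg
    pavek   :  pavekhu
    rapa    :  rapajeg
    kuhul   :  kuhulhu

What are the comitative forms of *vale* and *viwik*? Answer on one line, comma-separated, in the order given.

The suffix is conditioned by the final sound: -hu when the stem ends in a consonant (*pavek*, *kuhul*); -jeg when the stem ends in a vowel (*gahide*, *rapa*).
*vale*: final sound = /e/, a vowel → -jeg → *valejeg*.
*viwik* — final sound /k/ (a consonant) → -hu → *viwikhu*.

valejeg, viwikhu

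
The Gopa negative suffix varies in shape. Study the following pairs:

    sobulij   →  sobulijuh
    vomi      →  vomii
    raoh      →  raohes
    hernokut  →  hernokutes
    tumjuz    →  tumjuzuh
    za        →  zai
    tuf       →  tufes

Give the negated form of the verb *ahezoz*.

The suffix is conditioned by the final sound: -es when the stem ends in a voiceless consonant (*raoh*, *hernokut*, *tuf*); -uh when the stem ends in a voiced consonant (*sobulij*, *tumjuz*); -i when the stem ends in a vowel (*vomi*, *za*).
*ahezoz*: final sound = /z/, a voiced consonant → -uh → *ahezozuh*.

ahezozuh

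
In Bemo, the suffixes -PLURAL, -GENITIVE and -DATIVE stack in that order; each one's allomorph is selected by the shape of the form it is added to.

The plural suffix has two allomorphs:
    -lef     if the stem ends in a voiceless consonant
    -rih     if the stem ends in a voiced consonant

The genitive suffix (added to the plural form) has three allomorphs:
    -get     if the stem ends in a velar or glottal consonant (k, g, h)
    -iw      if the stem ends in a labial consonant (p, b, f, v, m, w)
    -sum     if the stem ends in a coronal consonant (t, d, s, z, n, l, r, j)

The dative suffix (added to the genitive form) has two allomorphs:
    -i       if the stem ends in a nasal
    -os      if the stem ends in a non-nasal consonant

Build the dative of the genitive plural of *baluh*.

*baluh*: final consonant = /h/, voiceless → -lef → *baluhlef*.
Since the final consonant of the plural form *baluhlef* is /f/ (labial), it takes -iw, giving *baluhlefiw*.
Since the final consonant of the genitive form *baluhlefiw* is /w/ (non-nasal), it takes -os, giving *baluhlefiwos*.

baluhlefiwos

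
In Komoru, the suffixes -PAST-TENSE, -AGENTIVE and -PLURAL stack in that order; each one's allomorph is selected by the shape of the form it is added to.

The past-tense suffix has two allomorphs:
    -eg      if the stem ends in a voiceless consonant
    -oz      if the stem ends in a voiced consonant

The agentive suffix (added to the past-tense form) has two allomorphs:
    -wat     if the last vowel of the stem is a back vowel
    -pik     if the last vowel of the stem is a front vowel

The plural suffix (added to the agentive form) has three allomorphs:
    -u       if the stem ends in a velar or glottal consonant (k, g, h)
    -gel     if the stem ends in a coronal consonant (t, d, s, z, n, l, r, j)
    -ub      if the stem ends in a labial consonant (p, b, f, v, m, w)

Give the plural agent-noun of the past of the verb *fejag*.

The final consonant of *fejag* is /g/, which is voiced, so the past-tense suffix is -oz, giving *fejagoz*.
Since the last vowel of the past-tense form *fejagoz* is /o/ (a back vowel), it takes -wat, giving *fejagozwat*.
The final consonant of the agentive form *fejagozwat* is /t/, which is coronal, so the plural suffix is -gel, giving *fejagozwatgel*.

fejagozwatgel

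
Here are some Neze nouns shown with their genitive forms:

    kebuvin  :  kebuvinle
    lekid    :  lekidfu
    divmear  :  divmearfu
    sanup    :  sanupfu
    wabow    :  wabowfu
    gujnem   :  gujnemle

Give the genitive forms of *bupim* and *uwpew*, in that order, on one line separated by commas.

The suffix is conditioned by the final consonant: -le when the stem ends in a nasal (*kebuvin*, *gujnem*); -fu when the stem ends in a non-nasal consonant (*lekid*, *divmear*, *sanup*, *wabow*).
The final consonant of *bupim* is /m/, which is a nasal, so the suffix is -le, giving *bupimle*.
*uwpew* — final consonant /w/ (non-nasal) → -fu → *uwpewfu*.

bupimle, uwpewfu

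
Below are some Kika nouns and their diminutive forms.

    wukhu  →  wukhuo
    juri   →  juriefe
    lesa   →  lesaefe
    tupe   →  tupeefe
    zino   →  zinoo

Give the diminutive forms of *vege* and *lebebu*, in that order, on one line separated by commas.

The pattern is rounding harmony: -o when the last vowel of the stem is a rounded vowel (*wukhu*, *zino*); -efe when the last vowel of the stem is an unrounded vowel (*juri*, *lesa*, *tupe*).
*vege* — last vowel /e/ (an unrounded vowel) → -efe → *vegeefe*.
The last vowel of *lebebu* is /u/, which is a rounded vowel, so the suffix is -o, giving *lebebuo*.

vegeefe, lebebuo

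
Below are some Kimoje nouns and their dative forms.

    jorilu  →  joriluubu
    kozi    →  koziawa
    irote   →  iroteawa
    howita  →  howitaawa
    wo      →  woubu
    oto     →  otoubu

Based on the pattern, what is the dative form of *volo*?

The suffix is conditioned by the last vowel: -ubu when the last vowel of the stem is a rounded vowel (*jorilu*, *wo*, *oto*); -awa when the last vowel of the stem is an unrounded vowel (*kozi*, *irote*, *howita*).
Since the last vowel of *volo* is /o/ (a rounded vowel), it takes -ubu, giving *voloubu*.

voloubu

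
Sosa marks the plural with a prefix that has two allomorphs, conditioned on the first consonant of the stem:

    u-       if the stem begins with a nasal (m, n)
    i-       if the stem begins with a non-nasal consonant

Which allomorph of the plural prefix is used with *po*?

i-

Since the first consonant of *po* is /p/ (non-nasal), it takes i-.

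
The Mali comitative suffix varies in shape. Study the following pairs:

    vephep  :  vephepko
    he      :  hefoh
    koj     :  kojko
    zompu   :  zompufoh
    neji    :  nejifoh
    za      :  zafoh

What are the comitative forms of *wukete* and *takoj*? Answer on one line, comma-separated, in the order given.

wuketefoh, takojko

The suffix is conditioned by the final sound: -ko when the stem ends in a consonant (*vephep*, *koj*); -foh when the stem ends in a vowel (*he*, *zompu*, *neji*, *za*).
*wukete* — final sound /e/ (a vowel) → -foh → *wuketefoh*.
Since the final sound of *takoj* is /j/ (a consonant), it takes -ko, giving *takojko*.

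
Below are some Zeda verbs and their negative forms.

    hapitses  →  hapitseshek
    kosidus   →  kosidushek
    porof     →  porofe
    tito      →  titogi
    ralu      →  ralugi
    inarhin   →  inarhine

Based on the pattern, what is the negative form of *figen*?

figene

The alternation tracks the final sound of the stem — -hek when the stem ends in a sibilant (*hapitses*, *kosidus*); -e when the stem ends in a non-sibilant consonant (*porof*, *inarhin*); -gi when the stem ends in a vowel (*tito*, *ralu*).
*figen*: final sound = /n/, a non-sibilant consonant → -e → *figene*.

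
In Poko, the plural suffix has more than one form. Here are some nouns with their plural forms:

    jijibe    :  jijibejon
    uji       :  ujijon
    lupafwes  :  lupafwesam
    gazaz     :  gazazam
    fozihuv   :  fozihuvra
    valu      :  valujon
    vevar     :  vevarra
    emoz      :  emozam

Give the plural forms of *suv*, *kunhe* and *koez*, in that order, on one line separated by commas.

The alternation tracks the final sound of the stem — -am when the stem ends in a sibilant (*lupafwes*, *gazaz*, *emoz*); -ra when the stem ends in a non-sibilant consonant (*fozihuv*, *vevar*); -jon when the stem ends in a vowel (*jijibe*, *uji*, *valu*).
Since the final sound of *suv* is /v/ (a non-sibilant consonant), it takes -ra, giving *suvra*.
*kunhe*: final sound = /e/, a vowel → -jon → *kunhejon*.
*koez* — final sound /z/ (a sibilant) → -am → *koezam*.

suvra, kunhejon, koezam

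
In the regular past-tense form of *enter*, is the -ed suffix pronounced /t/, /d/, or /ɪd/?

The stem *enter* ends in a voiced sound other than /d/.
The -ed suffix is realized as /ɪd/ after /t, d/; as /t/ after other voiceless consonants; and as /d/ after other voiced sounds.
So -ed on *enter* is pronounced /d/.

/d/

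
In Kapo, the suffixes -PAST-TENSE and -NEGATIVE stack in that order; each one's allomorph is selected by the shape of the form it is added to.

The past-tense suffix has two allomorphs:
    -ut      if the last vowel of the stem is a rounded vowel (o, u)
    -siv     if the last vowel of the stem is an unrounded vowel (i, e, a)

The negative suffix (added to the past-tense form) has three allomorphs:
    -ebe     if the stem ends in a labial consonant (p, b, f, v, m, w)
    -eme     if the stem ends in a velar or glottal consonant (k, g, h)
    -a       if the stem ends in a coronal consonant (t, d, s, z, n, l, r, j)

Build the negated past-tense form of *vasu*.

*vasu* — last vowel /u/ (a rounded vowel) → -ut → *vasuut*.
The past-tense form *vasuut*: final consonant = /t/, coronal → -a → *vasuuta*.

vasuuta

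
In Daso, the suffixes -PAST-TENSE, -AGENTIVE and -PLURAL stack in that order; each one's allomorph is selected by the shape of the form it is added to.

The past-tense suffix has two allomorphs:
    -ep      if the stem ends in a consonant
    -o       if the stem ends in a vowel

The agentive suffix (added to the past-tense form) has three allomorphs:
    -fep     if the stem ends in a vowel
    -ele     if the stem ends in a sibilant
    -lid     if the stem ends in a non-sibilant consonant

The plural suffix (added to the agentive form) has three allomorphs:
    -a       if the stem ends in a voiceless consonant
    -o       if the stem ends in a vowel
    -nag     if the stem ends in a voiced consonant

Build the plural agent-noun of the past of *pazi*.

paziofepa

Since the final sound of *pazi* is /i/ (a vowel), it takes -o, giving *pazio*.
Since the final sound of the past-tense form *pazio* is /o/ (a vowel), it takes -fep, giving *paziofep*.
Since the final sound of the agentive form *paziofep* is /p/ (a voiceless consonant), it takes -a, giving *paziofepa*.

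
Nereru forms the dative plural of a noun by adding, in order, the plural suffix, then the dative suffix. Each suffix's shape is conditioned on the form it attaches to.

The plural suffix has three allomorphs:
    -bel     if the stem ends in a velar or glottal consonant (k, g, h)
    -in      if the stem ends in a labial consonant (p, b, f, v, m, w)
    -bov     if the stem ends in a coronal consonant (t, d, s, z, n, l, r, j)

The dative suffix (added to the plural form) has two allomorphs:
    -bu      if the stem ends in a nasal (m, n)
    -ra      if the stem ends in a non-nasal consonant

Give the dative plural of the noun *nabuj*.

Since the final consonant of *nabuj* is /j/ (coronal), it takes -bov, giving *nabujbov*.
The plural form *nabujbov* — final consonant /v/ (non-nasal) → -ra → *nabujbovra*.

nabujbovra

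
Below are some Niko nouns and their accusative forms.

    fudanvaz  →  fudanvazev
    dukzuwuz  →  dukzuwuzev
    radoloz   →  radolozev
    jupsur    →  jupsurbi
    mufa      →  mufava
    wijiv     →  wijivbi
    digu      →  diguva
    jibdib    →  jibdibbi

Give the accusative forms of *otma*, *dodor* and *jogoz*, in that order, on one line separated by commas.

The alternation tracks the final sound of the stem — -ev when the stem ends in a sibilant (*fudanvaz*, *dukzuwuz*, *radoloz*); -bi when the stem ends in a non-sibilant consonant (*jupsur*, *wijiv*, *jibdib*); -va when the stem ends in a vowel (*mufa*, *digu*).
*otma*: final sound = /a/, a vowel → -va → *otmava*.
*dodor* — final sound /r/ (a non-sibilant consonant) → -bi → *dodorbi*.
The final sound of *jogoz* is /z/, which is a sibilant, so the suffix is -ev, giving *jogozev*.

otmava, dodorbi, jogozev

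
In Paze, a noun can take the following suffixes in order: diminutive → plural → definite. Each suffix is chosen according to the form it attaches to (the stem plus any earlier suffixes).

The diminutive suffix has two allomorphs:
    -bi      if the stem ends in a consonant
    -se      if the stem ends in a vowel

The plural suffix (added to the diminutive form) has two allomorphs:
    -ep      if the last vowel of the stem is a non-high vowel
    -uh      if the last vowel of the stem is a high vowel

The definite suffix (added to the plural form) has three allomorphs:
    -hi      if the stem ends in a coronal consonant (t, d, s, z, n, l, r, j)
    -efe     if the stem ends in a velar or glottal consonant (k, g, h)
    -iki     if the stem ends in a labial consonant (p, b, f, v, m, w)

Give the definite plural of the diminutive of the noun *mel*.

melbiuhefe

The final sound of *mel* is /l/, which is a consonant, so the diminutive suffix is -bi, giving *melbi*.
Since the last vowel of the diminutive form *melbi* is /i/ (a high vowel), it takes -uh, giving *melbiuh*.
Since the final consonant of the plural form *melbiuh* is /h/ (velar/glottal), it takes -efe, giving *melbiuhefe*.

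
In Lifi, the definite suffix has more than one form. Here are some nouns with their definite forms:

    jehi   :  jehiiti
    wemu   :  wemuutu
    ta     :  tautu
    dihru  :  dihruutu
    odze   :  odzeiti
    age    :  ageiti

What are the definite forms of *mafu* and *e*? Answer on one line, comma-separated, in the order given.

mafuutu, eiti

The alternation tracks the last vowel of the stem — -iti when the last vowel of the stem is a front vowel (*jehi*, *odze*, *age*); -utu when the last vowel of the stem is a back vowel (*wemu*, *ta*, *dihru*).
Since the last vowel of *mafu* is /u/ (a back vowel), it takes -utu, giving *mafuutu*.
The last vowel of *e* is /e/, which is a front vowel, so the suffix is -iti, giving *eiti*.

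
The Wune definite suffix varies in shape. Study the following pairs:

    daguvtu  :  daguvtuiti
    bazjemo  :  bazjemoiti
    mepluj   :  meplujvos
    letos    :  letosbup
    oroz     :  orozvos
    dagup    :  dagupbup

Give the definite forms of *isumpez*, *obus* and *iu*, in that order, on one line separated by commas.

The alternation tracks the final sound of the stem — -bup when the stem ends in a voiceless consonant (*letos*, *dagup*); -vos when the stem ends in a voiced consonant (*mepluj*, *oroz*); -iti when the stem ends in a vowel (*daguvtu*, *bazjemo*).
*isumpez* — final sound /z/ (a voiced consonant) → -vos → *isumpezvos*.
*obus* — final sound /s/ (a voiceless consonant) → -bup → *obusbup*.
Since the final sound of *iu* is /u/ (a vowel), it takes -iti, giving *iuiti*.

isumpezvos, obusbup, iuiti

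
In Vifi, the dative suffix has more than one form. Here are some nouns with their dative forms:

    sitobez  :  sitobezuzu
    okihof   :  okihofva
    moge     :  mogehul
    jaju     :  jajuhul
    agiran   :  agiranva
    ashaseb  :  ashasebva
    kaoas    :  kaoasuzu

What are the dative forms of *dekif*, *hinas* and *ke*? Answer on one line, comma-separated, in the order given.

dekifva, hinasuzu, kehul

The suffix is conditioned by the final sound: -uzu when the stem ends in a sibilant (*sitobez*, *kaoas*); -va when the stem ends in a non-sibilant consonant (*okihof*, *agiran*, *ashaseb*); -hul when the stem ends in a vowel (*moge*, *jaju*).
*dekif*: final sound = /f/, a non-sibilant consonant → -va → *dekifva*.
The final sound of *hinas* is /s/, which is a sibilant, so the suffix is -uzu, giving *hinasuzu*.
Since the final sound of *ke* is /e/ (a vowel), it takes -hul, giving *kehul*.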